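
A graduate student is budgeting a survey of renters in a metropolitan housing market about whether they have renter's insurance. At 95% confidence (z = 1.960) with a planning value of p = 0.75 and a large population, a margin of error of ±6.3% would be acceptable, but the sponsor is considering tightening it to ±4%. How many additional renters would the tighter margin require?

At ±6.3%: n = 1.960² × 0.1875 / 0.063² ≈ 181.48 → 182.
At ±4%: n = 1.960² × 0.1875 / 0.040² ≈ 450.19 → 451.
Additional respondents: 451 − 182 = 269.

269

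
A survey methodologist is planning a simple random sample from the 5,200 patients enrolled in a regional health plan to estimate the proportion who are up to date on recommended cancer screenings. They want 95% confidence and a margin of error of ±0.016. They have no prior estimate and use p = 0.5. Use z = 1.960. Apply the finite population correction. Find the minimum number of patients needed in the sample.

2180

Unadjusted: n₀ = 1.960² × 0.50 × 0.50 / 0.016² ≈ 3751.56, so n₀ = 3752.
Finite population correction with N = 5,200: n = n₀ / (1 + (n₀−1)/N) = 3752 / (1 + 3751/5200) = 3752 / 1.7213 ≈ 2179.69.
Rounding up, n = 2180.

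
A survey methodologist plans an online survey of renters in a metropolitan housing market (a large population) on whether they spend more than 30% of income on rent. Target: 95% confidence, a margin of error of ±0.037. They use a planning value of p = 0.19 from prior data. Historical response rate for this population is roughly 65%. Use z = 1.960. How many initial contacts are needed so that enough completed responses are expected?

Completed interviews needed: n₀ = 1.960² × 0.1539 / 0.037² ≈ 431.86 → 432.
At a 65% response rate, contacts needed = 432 / 0.65 ≈ 664.62 → 665.

665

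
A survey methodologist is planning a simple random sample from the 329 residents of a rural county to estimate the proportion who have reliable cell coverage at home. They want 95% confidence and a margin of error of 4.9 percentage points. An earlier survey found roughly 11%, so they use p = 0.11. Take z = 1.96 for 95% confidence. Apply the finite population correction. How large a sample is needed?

Unadjusted: n₀ = 1.96² × 0.11 × 0.89 / 0.049² ≈ 156.64, so n₀ = 157.
Finite population correction with N = 329: n = n₀ / (1 + (n₀−1)/N) = 157 / (1 + 156/329) = 157 / 1.4742 ≈ 106.50.
Rounding up, n = 107.

107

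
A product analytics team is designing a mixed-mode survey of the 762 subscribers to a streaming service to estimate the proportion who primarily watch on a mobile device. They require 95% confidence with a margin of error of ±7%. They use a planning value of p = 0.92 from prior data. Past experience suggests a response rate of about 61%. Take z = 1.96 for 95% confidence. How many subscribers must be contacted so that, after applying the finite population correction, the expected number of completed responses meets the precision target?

Completed interviews needed (unadjusted): n₀ = 1.96² × 0.0736 / 0.070² ≈ 57.70 → 58.
FPC for N = 762: n = 58 / (1 + 57/762) = 58 / 1.0748 ≈ 53.96 → 54.
At a 61% response rate, contacts needed = 54 / 0.61 ≈ 88.52 → 89.

89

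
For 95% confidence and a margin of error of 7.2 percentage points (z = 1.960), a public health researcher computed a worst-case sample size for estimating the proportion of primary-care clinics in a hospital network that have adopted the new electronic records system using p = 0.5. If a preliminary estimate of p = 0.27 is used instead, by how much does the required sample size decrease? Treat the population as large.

39

Conservative (p = 0.5): n = 1.960² × 0.25 / 0.072² ≈ 185.26 → 186.
Using p = 0.27: p(1−p) = 0.1971, so n = 1.960² × 0.1971 / 0.072² ≈ 146.06 → 147.
Reduction: 186 − 147 = 39.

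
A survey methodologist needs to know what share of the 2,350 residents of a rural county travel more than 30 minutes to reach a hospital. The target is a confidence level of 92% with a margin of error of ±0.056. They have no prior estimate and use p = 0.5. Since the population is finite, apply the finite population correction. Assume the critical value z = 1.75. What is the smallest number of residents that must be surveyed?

222

Unadjusted: n₀ = 1.75² × 0.50 × 0.50 / 0.056² ≈ 244.14, so n₀ = 245.
Finite population correction with N = 2,350: n = n₀ / (1 + (n₀−1)/N) = 245 / (1 + 244/2350) = 245 / 1.1038 ≈ 221.95.
Rounding up, n = 222.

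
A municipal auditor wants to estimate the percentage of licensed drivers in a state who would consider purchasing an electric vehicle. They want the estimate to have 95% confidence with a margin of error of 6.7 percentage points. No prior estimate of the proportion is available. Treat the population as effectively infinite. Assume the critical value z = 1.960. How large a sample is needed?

With no prior estimate, use p = 0.5, giving p(1−p) = 0.25.
n = z²·p(1−p)/E² = 1.960² × 0.2500 / 0.067² = 3.8416 × 0.2500 / 0.004489 ≈ 213.95.
Rounding up gives n = 214.

214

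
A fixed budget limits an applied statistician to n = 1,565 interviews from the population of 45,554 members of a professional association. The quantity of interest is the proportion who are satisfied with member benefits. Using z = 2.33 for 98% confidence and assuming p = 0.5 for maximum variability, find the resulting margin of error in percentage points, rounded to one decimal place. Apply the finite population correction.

Finite-population factor: (N−n)/(N−1) = (45554−1565)/(45554−1) = 0.9657.
SE(p̂) = √[p(1−p)/n · (N−n)/(N−1)] = √[0.2500/1565 × 0.9657] = 0.01242.
E = z × SE = 2.33 × 0.01242 = 0.02894 ≈ 2.9 percentage points.

2.9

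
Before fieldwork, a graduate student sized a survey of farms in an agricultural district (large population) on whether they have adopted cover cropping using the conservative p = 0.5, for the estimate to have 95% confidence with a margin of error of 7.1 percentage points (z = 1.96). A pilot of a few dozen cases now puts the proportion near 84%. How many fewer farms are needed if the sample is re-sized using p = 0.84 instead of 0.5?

88

Conservative (p = 0.5): n = 1.96² × 0.25 / 0.071² ≈ 190.52 → 191.
Using p = 0.84: p(1−p) = 0.1344, so n = 1.96² × 0.1344 / 0.071² ≈ 102.42 → 103.
Reduction: 191 − 103 = 88.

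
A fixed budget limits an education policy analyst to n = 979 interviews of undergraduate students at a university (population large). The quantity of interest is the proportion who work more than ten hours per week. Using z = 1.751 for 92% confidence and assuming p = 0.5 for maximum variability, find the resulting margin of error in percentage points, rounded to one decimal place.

SE(p̂) = √[p(1−p)/n] = √[0.2500/979] = 0.01598.
E = z × SE = 1.751 × 0.01598 = 0.02798, or 2.8 percentage points.

2.8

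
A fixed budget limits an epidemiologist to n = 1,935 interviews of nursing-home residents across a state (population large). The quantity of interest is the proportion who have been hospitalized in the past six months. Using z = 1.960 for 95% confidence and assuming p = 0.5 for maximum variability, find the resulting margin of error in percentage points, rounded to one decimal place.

2.2

SE(p̂) = √[p(1−p)/n] = √[0.2500/1935] = 0.01137.
E = z × SE = 1.960 × 0.01137 = 0.02228, or 2.2 percentage points.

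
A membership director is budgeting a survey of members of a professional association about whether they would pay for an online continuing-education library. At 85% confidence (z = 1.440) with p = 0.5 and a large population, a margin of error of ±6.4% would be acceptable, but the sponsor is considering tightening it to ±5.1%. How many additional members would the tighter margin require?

73

At ±6.4%: n = 1.440² × 0.2500 / 0.064² ≈ 126.56 → 127.
At ±5.1%: n = 1.440² × 0.2500 / 0.051² ≈ 199.31 → 200.
Additional respondents: 200 − 127 = 73.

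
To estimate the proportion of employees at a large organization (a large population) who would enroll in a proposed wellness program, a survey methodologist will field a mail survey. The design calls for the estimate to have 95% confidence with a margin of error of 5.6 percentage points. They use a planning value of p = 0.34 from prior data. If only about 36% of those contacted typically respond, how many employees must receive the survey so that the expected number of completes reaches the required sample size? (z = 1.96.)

Completed interviews needed: n₀ = 1.96² × 0.2244 / 0.056² ≈ 274.89 → 275.
At a 36% response rate, contacts needed = 275 / 0.36 ≈ 763.89 → 764.

764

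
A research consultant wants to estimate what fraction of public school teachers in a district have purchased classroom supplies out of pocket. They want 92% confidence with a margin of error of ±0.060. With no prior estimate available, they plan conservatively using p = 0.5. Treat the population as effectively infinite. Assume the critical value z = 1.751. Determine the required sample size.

213

With p = 0.5, p(1−p) = 0.25.
n = z²·p(1−p)/E² = 1.751² × 0.2500 / 0.060² = 3.0660 × 0.2500 / 0.003600 ≈ 212.92.
Rounding up gives n = 213.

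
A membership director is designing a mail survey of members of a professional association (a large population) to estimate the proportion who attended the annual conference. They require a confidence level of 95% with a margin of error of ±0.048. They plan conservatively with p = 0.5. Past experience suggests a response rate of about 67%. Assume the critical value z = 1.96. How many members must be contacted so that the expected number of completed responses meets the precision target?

Completed interviews needed: n₀ = 1.96² × 0.2500 / 0.048² ≈ 416.84 → 417.
At a 67% response rate, contacts needed = 417 / 0.67 ≈ 622.39 → 623.

623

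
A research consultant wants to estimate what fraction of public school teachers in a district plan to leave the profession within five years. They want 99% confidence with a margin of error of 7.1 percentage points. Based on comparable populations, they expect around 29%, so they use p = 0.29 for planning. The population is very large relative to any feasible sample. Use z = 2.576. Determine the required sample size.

272

With p = 0.29, p(1−p) = 0.2059.
n = z²·p(1−p)/E² = 2.576² × 0.2059 / 0.071² = 6.6358 × 0.2059 / 0.005041 ≈ 271.04.
Rounding up gives n = 272.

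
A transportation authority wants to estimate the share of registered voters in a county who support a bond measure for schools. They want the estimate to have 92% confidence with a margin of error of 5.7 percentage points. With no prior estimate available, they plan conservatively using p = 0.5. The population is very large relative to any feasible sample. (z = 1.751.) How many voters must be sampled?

236

With p = 0.5, p(1−p) = 0.25.
n = z²·p(1−p)/E² = 1.751² × 0.2500 / 0.057² = 3.0660 × 0.2500 / 0.003249 ≈ 235.92.
Rounding up gives n = 236.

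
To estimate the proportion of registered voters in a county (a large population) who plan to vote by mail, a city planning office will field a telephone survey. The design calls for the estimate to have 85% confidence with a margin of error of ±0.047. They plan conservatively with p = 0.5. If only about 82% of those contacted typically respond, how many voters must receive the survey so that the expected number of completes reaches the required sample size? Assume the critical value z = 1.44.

Completed interviews needed: n₀ = 1.44² × 0.2500 / 0.047² ≈ 234.68 → 235.
At an 82% response rate, contacts needed = 235 / 0.82 ≈ 286.59 → 287.

287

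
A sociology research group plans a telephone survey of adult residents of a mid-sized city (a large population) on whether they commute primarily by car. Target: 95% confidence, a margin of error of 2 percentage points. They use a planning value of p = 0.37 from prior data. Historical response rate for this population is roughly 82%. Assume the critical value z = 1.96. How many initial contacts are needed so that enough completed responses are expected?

2731

Completed interviews needed: n₀ = 1.96² × 0.2331 / 0.020² ≈ 2238.69 → 2239.
At an 82% response rate, contacts needed = 2239 / 0.82 ≈ 2730.49 → 2731.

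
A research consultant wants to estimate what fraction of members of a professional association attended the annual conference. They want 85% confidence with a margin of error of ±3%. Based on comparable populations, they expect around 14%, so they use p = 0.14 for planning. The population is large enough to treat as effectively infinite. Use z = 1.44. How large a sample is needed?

278

With p = 0.14, p(1−p) = 0.1204.
n = z²·p(1−p)/E² = 1.44² × 0.1204 / 0.030² = 2.0736 × 0.1204 / 0.000900 ≈ 277.40.
Rounding up gives n = 278.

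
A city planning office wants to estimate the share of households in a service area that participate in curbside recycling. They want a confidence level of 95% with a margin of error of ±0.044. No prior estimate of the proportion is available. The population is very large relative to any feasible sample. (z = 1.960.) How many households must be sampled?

497

With no prior estimate, use p = 0.5, giving p(1−p) = 0.25.
n = z²·p(1−p)/E² = 1.960² × 0.2500 / 0.044² = 3.8416 × 0.2500 / 0.001936 ≈ 496.07.
Rounding up gives n = 497.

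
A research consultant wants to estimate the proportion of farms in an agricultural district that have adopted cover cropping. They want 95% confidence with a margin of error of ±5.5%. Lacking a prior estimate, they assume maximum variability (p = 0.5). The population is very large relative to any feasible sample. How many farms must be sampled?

For 95% confidence, z = 1.96.
With p = 0.5, p(1−p) = 0.25.
n = z²·p(1−p)/E² = 1.96² × 0.2500 / 0.055² = 3.8416 × 0.2500 / 0.003025 ≈ 317.49.
Rounding up gives n = 318.

318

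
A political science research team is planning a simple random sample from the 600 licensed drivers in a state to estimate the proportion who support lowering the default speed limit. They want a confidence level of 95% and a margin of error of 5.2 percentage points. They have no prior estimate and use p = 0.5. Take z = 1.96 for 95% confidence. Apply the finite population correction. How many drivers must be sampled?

Unadjusted: n₀ = 1.96² × 0.50 × 0.50 / 0.052² ≈ 355.18, so n₀ = 356.
Finite population correction with N = 600: n = n₀ / (1 + (n₀−1)/N) = 356 / (1 + 355/600) = 356 / 1.5917 ≈ 223.66.
Rounding up, n = 224.

224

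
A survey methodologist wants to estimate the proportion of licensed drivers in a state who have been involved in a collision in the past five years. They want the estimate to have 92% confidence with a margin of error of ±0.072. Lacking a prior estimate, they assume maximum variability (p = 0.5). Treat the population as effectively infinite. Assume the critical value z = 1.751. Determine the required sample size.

With p = 0.5, p(1−p) = 0.25.
n = z²·p(1−p)/E² = 1.751² × 0.2500 / 0.072² = 3.0660 × 0.2500 / 0.005184 ≈ 147.86.
Rounding up gives n = 148.

148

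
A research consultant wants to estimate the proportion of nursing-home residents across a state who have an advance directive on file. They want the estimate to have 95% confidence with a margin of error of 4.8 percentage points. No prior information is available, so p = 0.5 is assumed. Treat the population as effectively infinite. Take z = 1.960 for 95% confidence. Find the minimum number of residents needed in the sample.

417

With p = 0.5, p(1−p) = 0.25.
n = z²·p(1−p)/E² = 1.960² × 0.2500 / 0.048² = 3.8416 × 0.2500 / 0.002304 ≈ 416.84.
Rounding up gives n = 417.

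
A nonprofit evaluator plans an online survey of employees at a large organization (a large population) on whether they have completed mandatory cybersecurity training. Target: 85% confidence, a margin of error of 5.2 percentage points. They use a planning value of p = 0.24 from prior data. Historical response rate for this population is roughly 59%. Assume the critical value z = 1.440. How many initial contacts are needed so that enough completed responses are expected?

238

Completed interviews needed: n₀ = 1.440² × 0.1824 / 0.052² ≈ 139.88 → 140.
At a 59% response rate, contacts needed = 140 / 0.59 ≈ 237.29 → 238.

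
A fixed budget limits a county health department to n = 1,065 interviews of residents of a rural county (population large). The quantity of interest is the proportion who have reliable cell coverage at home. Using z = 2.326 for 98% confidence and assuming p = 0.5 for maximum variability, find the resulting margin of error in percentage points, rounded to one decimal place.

SE(p̂) = √[p(1−p)/n] = √[0.2500/1065] = 0.01532.
E = z × SE = 2.326 × 0.01532 = 0.03564, or 3.6 percentage points.

3.6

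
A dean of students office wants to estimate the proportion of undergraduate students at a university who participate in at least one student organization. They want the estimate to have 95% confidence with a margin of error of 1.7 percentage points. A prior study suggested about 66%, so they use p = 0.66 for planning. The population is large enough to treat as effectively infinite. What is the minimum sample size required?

2983

For 95% confidence, z = 1.960.
With p = 0.66, p(1−p) = 0.2244.
n = z²·p(1−p)/E² = 1.960² × 0.2244 / 0.017² = 3.8416 × 0.2244 / 0.000289 ≈ 2982.89.
Rounding up gives n = 2983.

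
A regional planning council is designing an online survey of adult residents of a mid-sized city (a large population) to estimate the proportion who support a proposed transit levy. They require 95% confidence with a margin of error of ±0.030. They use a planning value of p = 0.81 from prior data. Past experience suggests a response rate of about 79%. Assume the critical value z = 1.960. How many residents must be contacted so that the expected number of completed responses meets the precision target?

832

Completed interviews needed: n₀ = 1.960² × 0.1539 / 0.030² ≈ 656.91 → 657.
At a 79% response rate, contacts needed = 657 / 0.79 ≈ 831.65 → 832.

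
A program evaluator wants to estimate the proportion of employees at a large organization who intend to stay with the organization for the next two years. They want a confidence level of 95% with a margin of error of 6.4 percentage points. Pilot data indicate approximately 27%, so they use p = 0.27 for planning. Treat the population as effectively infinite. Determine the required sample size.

For 95% confidence, z = 1.960.
With p = 0.27, p(1−p) = 0.1971.
n = z²·p(1−p)/E² = 1.960² × 0.1971 / 0.064² = 3.8416 × 0.1971 / 0.004096 ≈ 184.86.
Rounding up gives n = 185.

185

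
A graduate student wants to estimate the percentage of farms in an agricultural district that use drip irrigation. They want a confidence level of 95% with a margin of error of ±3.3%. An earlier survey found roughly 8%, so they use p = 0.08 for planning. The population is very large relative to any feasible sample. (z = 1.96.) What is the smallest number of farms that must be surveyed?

260

With p = 0.08, p(1−p) = 0.0736.
n = z²·p(1−p)/E² = 1.96² × 0.0736 / 0.033² = 3.8416 × 0.0736 / 0.001089 ≈ 259.63.
Rounding up gives n = 260.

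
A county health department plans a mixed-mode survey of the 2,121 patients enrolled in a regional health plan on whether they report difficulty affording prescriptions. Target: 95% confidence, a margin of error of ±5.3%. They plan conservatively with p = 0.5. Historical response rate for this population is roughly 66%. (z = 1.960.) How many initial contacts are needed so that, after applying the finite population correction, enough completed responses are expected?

447

Completed interviews needed (unadjusted): n₀ = 1.960² × 0.2500 / 0.053² ≈ 341.90 → 342.
FPC for N = 2,121: n = 342 / (1 + 341/2121) = 342 / 1.1608 ≈ 294.63 → 295.
At a 66% response rate, contacts needed = 295 / 0.66 ≈ 446.97 → 447.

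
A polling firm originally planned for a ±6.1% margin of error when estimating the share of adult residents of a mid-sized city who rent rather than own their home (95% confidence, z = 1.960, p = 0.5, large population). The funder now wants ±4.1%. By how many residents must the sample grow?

At ±6.1%: n = 1.960² × 0.2500 / 0.061² ≈ 258.10 → 259.
At ±4.1%: n = 1.960² × 0.2500 / 0.041² ≈ 571.33 → 572.
Additional respondents: 572 − 259 = 313.

313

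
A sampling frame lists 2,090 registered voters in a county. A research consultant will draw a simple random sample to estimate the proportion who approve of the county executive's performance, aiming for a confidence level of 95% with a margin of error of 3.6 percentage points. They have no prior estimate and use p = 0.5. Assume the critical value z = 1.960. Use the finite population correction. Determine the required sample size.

548

Unadjusted: n₀ = 1.960² × 0.50 × 0.50 / 0.036² ≈ 741.05, so n₀ = 742.
Finite population correction with N = 2,090: n = n₀ / (1 + (n₀−1)/N) = 742 / (1 + 741/2090) = 742 / 1.3545 ≈ 547.79.
Rounding up, n = 548.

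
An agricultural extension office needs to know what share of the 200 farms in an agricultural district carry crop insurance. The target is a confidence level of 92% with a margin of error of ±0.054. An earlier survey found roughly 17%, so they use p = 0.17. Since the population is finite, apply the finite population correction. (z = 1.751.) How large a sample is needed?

86

Unadjusted: n₀ = 1.751² × 0.17 × 0.83 / 0.054² ≈ 148.36, so n₀ = 149.
Finite population correction with N = 200: n = n₀ / (1 + (n₀−1)/N) = 149 / (1 + 148/200) = 149 / 1.7400 ≈ 85.63.
Rounding up, n = 86.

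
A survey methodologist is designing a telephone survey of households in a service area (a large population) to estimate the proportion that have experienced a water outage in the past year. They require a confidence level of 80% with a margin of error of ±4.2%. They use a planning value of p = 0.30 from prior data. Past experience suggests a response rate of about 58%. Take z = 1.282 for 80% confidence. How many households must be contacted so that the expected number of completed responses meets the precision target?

Completed interviews needed: n₀ = 1.282² × 0.2100 / 0.042² ≈ 195.66 → 196.
At a 58% response rate, contacts needed = 196 / 0.58 ≈ 337.93 → 338.

338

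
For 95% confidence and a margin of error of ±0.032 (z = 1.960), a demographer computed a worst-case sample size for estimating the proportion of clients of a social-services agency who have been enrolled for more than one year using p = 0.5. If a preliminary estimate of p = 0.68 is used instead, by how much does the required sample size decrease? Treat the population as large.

121

Conservative (p = 0.5): n = 1.960² × 0.25 / 0.032² ≈ 937.89 → 938.
Using p = 0.68: p(1−p) = 0.2176, so n = 1.960² × 0.2176 / 0.032² ≈ 816.34 → 817.
Reduction: 938 − 817 = 121.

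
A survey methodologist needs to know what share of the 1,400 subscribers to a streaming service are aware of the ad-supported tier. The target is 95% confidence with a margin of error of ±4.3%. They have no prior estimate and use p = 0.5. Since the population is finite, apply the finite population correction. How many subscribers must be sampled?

380

For 95% confidence, z = 1.960.
Unadjusted: n₀ = 1.960² × 0.50 × 0.50 / 0.043² ≈ 519.42, so n₀ = 520.
Finite population correction with N = 1,400: n = n₀ / (1 + (n₀−1)/N) = 520 / (1 + 519/1400) = 520 / 1.3707 ≈ 379.36.
Rounding up, n = 380.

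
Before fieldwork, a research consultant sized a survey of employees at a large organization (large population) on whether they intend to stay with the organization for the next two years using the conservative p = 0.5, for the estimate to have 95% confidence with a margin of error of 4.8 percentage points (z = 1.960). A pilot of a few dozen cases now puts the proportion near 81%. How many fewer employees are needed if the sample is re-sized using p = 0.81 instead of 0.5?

Conservative (p = 0.5): n = 1.960² × 0.25 / 0.048² ≈ 416.84 → 417.
Using p = 0.81: p(1−p) = 0.1539, so n = 1.960² × 0.1539 / 0.048² ≈ 256.61 → 257.
Reduction: 417 − 257 = 160.

160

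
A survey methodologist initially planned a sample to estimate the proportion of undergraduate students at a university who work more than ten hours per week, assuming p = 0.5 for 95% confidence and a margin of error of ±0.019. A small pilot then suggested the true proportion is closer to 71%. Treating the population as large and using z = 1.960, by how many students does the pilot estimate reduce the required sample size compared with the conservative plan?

469

Conservative (p = 0.5): n = 1.960² × 0.25 / 0.019² ≈ 2660.39 → 2661.
Using p = 0.71: p(1−p) = 0.2059, so n = 1.960² × 0.2059 / 0.019² ≈ 2191.10 → 2192.
Reduction: 2661 − 2192 = 469.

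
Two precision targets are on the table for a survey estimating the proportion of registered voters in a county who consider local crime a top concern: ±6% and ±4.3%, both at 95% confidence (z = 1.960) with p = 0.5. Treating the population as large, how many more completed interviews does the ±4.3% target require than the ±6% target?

At ±6%: n = 1.960² × 0.2500 / 0.060² ≈ 266.78 → 267.
At ±4.3%: n = 1.960² × 0.2500 / 0.043² ≈ 519.42 → 520.
Additional respondents: 520 − 267 = 253.

253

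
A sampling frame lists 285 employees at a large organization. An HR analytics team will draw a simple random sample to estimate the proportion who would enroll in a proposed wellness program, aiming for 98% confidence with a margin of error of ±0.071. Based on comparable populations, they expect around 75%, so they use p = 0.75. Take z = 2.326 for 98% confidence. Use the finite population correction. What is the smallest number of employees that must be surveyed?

119

Unadjusted: n₀ = 2.326² × 0.75 × 0.25 / 0.071² ≈ 201.24, so n₀ = 202.
Finite population correction with N = 285: n = n₀ / (1 + (n₀−1)/N) = 202 / (1 + 201/285) = 202 / 1.7053 ≈ 118.46.
Rounding up, n = 119.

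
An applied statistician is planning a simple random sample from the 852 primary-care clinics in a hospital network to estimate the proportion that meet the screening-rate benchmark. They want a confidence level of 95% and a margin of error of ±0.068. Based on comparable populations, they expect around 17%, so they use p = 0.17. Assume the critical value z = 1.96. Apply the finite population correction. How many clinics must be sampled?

104

Unadjusted: n₀ = 1.96² × 0.17 × 0.83 / 0.068² ≈ 117.23, so n₀ = 118.
Finite population correction with N = 852: n = n₀ / (1 + (n₀−1)/N) = 118 / (1 + 117/852) = 118 / 1.1373 ≈ 103.75.
Rounding up, n = 104.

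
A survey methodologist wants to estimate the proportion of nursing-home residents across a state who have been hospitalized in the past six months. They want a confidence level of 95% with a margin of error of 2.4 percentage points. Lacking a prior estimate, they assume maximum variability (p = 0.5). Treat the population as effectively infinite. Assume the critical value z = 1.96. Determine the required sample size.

With p = 0.5, p(1−p) = 0.25.
n = z²·p(1−p)/E² = 1.96² × 0.2500 / 0.024² = 3.8416 × 0.2500 / 0.000576 ≈ 1667.36.
Rounding up gives n = 1668.

1668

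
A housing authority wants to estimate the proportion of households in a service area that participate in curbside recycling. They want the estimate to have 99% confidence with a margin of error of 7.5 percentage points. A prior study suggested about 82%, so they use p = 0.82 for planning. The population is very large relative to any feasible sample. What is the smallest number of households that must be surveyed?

For 99% confidence, z = 2.576.
With p = 0.82, p(1−p) = 0.1476.
n = z²·p(1−p)/E² = 2.576² × 0.1476 / 0.075² = 6.6358 × 0.1476 / 0.005625 ≈ 174.12.
Rounding up gives n = 175.

175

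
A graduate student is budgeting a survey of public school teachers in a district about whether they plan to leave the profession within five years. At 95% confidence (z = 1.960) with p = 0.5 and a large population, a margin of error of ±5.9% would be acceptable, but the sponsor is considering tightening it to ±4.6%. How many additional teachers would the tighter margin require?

At ±5.9%: n = 1.960² × 0.2500 / 0.059² ≈ 275.90 → 276.
At ±4.6%: n = 1.960² × 0.2500 / 0.046² ≈ 453.88 → 454.
Additional respondents: 454 − 276 = 178.

178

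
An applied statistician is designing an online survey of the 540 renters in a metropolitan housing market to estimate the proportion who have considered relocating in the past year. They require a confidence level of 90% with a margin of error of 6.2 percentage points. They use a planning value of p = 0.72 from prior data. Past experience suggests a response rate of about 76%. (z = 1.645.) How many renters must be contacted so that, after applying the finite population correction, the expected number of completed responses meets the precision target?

Completed interviews needed (unadjusted): n₀ = 1.645² × 0.2016 / 0.062² ≈ 141.92 → 142.
FPC for N = 540: n = 142 / (1 + 141/540) = 142 / 1.2611 ≈ 112.60 → 113.
At a 76% response rate, contacts needed = 113 / 0.76 ≈ 148.68 → 149.

149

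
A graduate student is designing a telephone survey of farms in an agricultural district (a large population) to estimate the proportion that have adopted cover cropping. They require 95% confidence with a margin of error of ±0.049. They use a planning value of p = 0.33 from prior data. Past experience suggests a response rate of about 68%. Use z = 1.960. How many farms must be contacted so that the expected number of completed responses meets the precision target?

521

Completed interviews needed: n₀ = 1.960² × 0.2211 / 0.049² ≈ 353.76 → 354.
At a 68% response rate, contacts needed = 354 / 0.68 ≈ 520.59 → 521.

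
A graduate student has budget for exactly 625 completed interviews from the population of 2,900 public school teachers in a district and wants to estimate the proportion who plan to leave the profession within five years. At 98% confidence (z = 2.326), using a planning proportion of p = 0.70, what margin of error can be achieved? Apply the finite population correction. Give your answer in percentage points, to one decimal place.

3.8

Finite-population factor: (N−n)/(N−1) = (2900−625)/(2900−1) = 0.7848.
SE(p̂) = √[p(1−p)/n · (N−n)/(N−1)] = √[0.2100/625 × 0.7848] = 0.01624.
E = z × SE = 2.326 × 0.01624 = 0.03777 ≈ 3.8 percentage points.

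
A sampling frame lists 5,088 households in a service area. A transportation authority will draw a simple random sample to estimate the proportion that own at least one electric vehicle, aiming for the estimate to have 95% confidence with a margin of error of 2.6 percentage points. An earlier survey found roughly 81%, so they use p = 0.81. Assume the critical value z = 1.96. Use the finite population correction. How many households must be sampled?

747

Unadjusted: n₀ = 1.96² × 0.81 × 0.19 / 0.026² ≈ 874.59, so n₀ = 875.
Finite population correction with N = 5,088: n = n₀ / (1 + (n₀−1)/N) = 875 / (1 + 874/5088) = 875 / 1.1718 ≈ 746.73.
Rounding up, n = 747.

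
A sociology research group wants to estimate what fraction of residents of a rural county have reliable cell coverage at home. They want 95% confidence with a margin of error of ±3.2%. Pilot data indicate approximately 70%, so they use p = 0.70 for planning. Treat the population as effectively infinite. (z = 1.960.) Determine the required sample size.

788

With p = 0.70, p(1−p) = 0.2100.
n = z²·p(1−p)/E² = 1.960² × 0.2100 / 0.032² = 3.8416 × 0.2100 / 0.001024 ≈ 787.83.
Rounding up gives n = 788.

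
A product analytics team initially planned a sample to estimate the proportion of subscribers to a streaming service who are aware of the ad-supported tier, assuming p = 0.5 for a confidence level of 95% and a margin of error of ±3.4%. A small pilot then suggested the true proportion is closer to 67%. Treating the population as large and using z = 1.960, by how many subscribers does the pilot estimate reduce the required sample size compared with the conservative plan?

96

Conservative (p = 0.5): n = 1.960² × 0.25 / 0.034² ≈ 830.80 → 831.
Using p = 0.67: p(1−p) = 0.2211, so n = 1.960² × 0.2211 / 0.034² ≈ 734.76 → 735.
Reduction: 831 − 735 = 96.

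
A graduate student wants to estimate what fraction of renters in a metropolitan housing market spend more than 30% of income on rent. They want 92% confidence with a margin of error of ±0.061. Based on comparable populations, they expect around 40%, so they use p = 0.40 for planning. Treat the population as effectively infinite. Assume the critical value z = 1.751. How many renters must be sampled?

With p = 0.40, p(1−p) = 0.2400.
n = z²·p(1−p)/E² = 1.751² × 0.2400 / 0.061² = 3.0660 × 0.2400 / 0.003721 ≈ 197.75.
Rounding up gives n = 198.

198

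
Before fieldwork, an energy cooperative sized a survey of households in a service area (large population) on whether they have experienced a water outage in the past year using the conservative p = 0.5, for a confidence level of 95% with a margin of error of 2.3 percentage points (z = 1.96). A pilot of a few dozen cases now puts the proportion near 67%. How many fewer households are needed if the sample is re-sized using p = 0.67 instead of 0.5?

210

Conservative (p = 0.5): n = 1.96² × 0.25 / 0.023² ≈ 1815.50 → 1816.
Using p = 0.67: p(1−p) = 0.2211, so n = 1.96² × 0.2211 / 0.023² ≈ 1605.63 → 1606.
Reduction: 1816 − 1606 = 210.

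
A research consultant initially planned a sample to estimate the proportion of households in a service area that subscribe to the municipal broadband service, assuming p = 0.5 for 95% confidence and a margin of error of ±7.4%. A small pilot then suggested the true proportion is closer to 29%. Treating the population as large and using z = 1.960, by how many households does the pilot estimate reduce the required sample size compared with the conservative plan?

Conservative (p = 0.5): n = 1.960² × 0.25 / 0.074² ≈ 175.38 → 176.
Using p = 0.29: p(1−p) = 0.2059, so n = 1.960² × 0.2059 / 0.074² ≈ 144.45 → 145.
Reduction: 176 − 145 = 31.

31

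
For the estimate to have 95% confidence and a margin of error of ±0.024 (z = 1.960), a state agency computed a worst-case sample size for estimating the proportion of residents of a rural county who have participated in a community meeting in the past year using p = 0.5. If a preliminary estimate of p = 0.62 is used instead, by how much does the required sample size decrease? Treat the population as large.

96

Conservative (p = 0.5): n = 1.960² × 0.25 / 0.024² ≈ 1667.36 → 1668.
Using p = 0.62: p(1−p) = 0.2356, so n = 1.960² × 0.2356 / 0.024² ≈ 1571.32 → 1572.
Reduction: 1668 − 1572 = 96.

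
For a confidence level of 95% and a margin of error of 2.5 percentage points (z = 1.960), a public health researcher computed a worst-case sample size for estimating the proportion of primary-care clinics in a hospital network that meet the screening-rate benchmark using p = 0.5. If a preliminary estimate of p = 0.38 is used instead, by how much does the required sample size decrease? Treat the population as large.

88

Conservative (p = 0.5): n = 1.960² × 0.25 / 0.025² ≈ 1536.64 → 1537.
Using p = 0.38: p(1−p) = 0.2356, so n = 1.960² × 0.2356 / 0.025² ≈ 1448.13 → 1449.
Reduction: 1537 − 1449 = 88.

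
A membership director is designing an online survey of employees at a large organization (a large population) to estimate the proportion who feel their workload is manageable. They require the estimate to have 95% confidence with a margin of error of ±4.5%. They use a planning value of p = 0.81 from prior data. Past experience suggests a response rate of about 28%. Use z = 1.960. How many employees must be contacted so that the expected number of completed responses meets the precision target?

1043

Completed interviews needed: n₀ = 1.960² × 0.1539 / 0.045² ≈ 291.96 → 292.
At a 28% response rate, contacts needed = 292 / 0.28 ≈ 1042.86 → 1043.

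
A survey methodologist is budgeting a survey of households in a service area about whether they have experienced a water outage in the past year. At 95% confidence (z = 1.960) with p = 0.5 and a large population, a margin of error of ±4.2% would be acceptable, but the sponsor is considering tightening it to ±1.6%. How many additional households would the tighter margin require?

At ±4.2%: n = 1.960² × 0.2500 / 0.042² ≈ 544.44 → 545.
At ±1.6%: n = 1.960² × 0.2500 / 0.016² ≈ 3751.56 → 3752.
Additional respondents: 3752 − 545 = 3207.

3207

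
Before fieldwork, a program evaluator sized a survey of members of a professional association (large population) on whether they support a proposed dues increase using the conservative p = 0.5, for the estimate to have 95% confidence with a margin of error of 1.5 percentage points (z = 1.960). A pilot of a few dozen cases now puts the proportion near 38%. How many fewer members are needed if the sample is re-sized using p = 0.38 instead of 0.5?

246

Conservative (p = 0.5): n = 1.960² × 0.25 / 0.015² ≈ 4268.44 → 4269.
Using p = 0.38: p(1−p) = 0.2356, so n = 1.960² × 0.2356 / 0.015² ≈ 4022.58 → 4023.
Reduction: 4269 − 4023 = 246.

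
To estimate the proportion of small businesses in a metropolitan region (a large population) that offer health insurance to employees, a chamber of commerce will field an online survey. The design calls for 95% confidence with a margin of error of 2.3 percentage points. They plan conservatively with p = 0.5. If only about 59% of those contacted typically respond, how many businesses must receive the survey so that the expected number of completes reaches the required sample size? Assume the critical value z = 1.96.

3078

Completed interviews needed: n₀ = 1.96² × 0.2500 / 0.023² ≈ 1815.50 → 1816.
At a 59% response rate, contacts needed = 1816 / 0.59 ≈ 3077.97 → 3078.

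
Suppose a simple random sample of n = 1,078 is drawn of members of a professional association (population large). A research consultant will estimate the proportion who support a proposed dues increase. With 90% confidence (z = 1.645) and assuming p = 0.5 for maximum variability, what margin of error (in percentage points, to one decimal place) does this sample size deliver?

2.5

SE(p̂) = √[p(1−p)/n] = √[0.2500/1078] = 0.01523.
E = z × SE = 1.645 × 0.01523 = 0.02505, or 2.5 percentage points.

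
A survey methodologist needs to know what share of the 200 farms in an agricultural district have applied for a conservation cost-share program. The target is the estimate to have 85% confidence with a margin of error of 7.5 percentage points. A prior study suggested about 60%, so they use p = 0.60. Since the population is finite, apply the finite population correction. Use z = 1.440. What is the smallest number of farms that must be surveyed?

Unadjusted: n₀ = 1.440² × 0.60 × 0.40 / 0.075² ≈ 88.47, so n₀ = 89.
Finite population correction with N = 200: n = n₀ / (1 + (n₀−1)/N) = 89 / (1 + 88/200) = 89 / 1.4400 ≈ 61.81.
Rounding up, n = 62.

62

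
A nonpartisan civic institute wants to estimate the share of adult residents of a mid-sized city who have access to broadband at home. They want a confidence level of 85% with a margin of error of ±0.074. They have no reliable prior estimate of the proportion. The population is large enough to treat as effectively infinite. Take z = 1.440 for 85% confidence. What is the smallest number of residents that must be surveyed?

With no prior estimate, use p = 0.5, giving p(1−p) = 0.25.
n = z²·p(1−p)/E² = 1.440² × 0.2500 / 0.074² = 2.0736 × 0.2500 / 0.005476 ≈ 94.67.
Rounding up gives n = 95.

95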